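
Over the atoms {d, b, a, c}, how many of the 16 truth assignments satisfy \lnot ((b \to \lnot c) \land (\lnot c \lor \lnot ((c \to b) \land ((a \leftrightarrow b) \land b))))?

Initial set: {\lnot ((b \to \lnot c) \land (\lnot c \lor \lnot ((c \to b) \land ((a \leftrightarrow b) \land b))))}.
\lnot ((b \to \lnot c) \land (\lnot c \lor \lnot ((c \to b) \land ((a \leftrightarrow b) \land b)))): β-rule — branch into \lnot (b \to \lnot c)  //  \lnot (\lnot c \lor \lnot ((c \to b) \land ((a \leftrightarrow b) \land b))).
  branch 1 (add \lnot (b \to \lnot c)):
    \lnot (b \to \lnot c): α-rule — add b, \lnot \lnot c.
    ○ open, literals {b=T, c=T}.
  branch 2 (add \lnot (\lnot c \lor \lnot ((c \to b) \land ((a \leftrightarrow b) \land b)))):
    \lnot (\lnot c \lor \lnot ((c \to b) \land ((a \leftrightarrow b) \land b))): α-rule — add \lnot \lnot c, \lnot \lnot ((c \to b) \land ((a \leftrightarrow b) \land b)).
    \lnot \lnot ((c \to b) \land ((a \leftrightarrow b) \land b)): α-rule — add (c \to b), ((a \leftrightarrow b) \land b).
    ((a \leftrightarrow b) \land b): α-rule — add (a \leftrightarrow b), b.
    (c \to b): β-rule — branch into \lnot c  //  b.
      branch 2.1 (add \lnot c):
        × closes — contains both c and \lnot c.
      branch 2.2 (add b):
        (a \leftrightarrow b): β-rule — branch into a, b  //  \lnot a, \lnot b.
          branch 2.2.1 (add a, b):
            ○ open, literals {a=T, b=T, c=T}.
          branch 2.2.2 (add \lnot a, \lnot b):
            × closes — contains both b and \lnot b.
2 branches closed, 2 open.
Each open branch fixes some atoms; the unmentioned ones are free. Counting distinct full assignments: branch {b=T, c=T} (d, a) contributes 4 new; branch {a=T, b=T, c=T} (d) contributes 0 new. Total: 4.

4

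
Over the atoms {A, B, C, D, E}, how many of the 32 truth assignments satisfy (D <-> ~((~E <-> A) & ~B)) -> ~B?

Initial set: {((D <-> ~((~E <-> A) & ~B)) -> ~B)}.
((D <-> ~((~E <-> A) & ~B)) -> ~B): β-rule — branch into ~(D <-> ~((~E <-> A) & ~B))  //  ~B.
  branch 1 (add ~(D <-> ~((~E <-> A) & ~B))):
    ~(D <-> ~((~E <-> A) & ~B)): β-rule — branch into D, ~~((~E <-> A) & ~B)  //  ~D, ~((~E <-> A) & ~B).
      branch 1.1 (add D, ~~((~E <-> A) & ~B)):
        ~~((~E <-> A) & ~B): α-rule — add (~E <-> A), ~B.
        (~E <-> A): β-rule — branch into ~E, A  //  ~~E, ~A.
          branch 1.1.1 (add ~E, A):
            ○ open, literals {A=T, B=F, D=T, E=F}.
          branch 1.1.2 (add ~~E, ~A):
            ○ open, literals {A=F, B=F, D=T, E=T}.
      branch 1.2 (add ~D, ~((~E <-> A) & ~B)):
        ~((~E <-> A) & ~B): β-rule — branch into ~(~E <-> A)  //  ~~B.
          branch 1.2.1 (add ~(~E <-> A)):
            ~(~E <-> A): β-rule — branch into ~E, ~A  //  ~~E, A.
              branch 1.2.1.1 (add ~E, ~A):
                ○ open, literals {A=F, D=F, E=F}.
              branch 1.2.1.2 (add ~~E, A):
                ○ open, literals {A=T, D=F, E=T}.
          branch 1.2.2 (add ~~B):
            ○ open, literals {B=T, D=F}.
  branch 2 (add ~B):
    ○ open, literals {B=F}.
0 branches closed, 6 open.
Each open branch fixes some atoms; the unmentioned ones are free. Counting distinct full assignments: branch {A=T, B=F, D=T, E=F} (C) contributes 2 new; branch {A=F, B=F, D=T, E=T} (C) contributes 2 new; branch {A=F, D=F, E=F} (B, C) contributes 4 new; branch {A=T, D=F, E=T} (B, C) contributes 4 new; branch {B=T, D=F} (A, C, E) contributes 4 new; branch {B=F} (A, C, D, E) contributes 8 new. Total: 24.

24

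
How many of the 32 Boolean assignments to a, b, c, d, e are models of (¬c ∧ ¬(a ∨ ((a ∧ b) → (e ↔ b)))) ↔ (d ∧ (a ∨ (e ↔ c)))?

Initial set: {((¬c ∧ ¬(a ∨ ((a ∧ b) → (e ↔ b)))) ↔ (d ∧ (a ∨ (e ↔ c))))}.
((¬c ∧ ¬(a ∨ ((a ∧ b) → (e ↔ b)))) ↔ (d ∧ (a ∨ (e ↔ c)))): β-rule — branch into (¬c ∧ ¬(a ∨ ((a ∧ b) → (e ↔ b)))), (d ∧ (a ∨ (e ↔ c)))  //  ¬(¬c ∧ ¬(a ∨ ((a ∧ b) → (e ↔ b)))), ¬(d ∧ (a ∨ (e ↔ c))).
  branch 1 (add (¬c ∧ ¬(a ∨ ((a ∧ b) → (e ↔ b)))), (d ∧ (a ∨ (e ↔ c)))):
    (¬c ∧ ¬(a ∨ ((a ∧ b) → (e ↔ b)))): α-rule — add ¬c, ¬(a ∨ ((a ∧ b) → (e ↔ b))).
    (d ∧ (a ∨ (e ↔ c))): α-rule — add d, (a ∨ (e ↔ c)).
    ¬(a ∨ ((a ∧ b) → (e ↔ b))): α-rule — add ¬a, ¬((a ∧ b) → (e ↔ b)).
    ¬((a ∧ b) → (e ↔ b)): α-rule — add (a ∧ b), ¬(e ↔ b).
    (a ∧ b): α-rule — add a, b.
    × closes — contains both a and ¬a.
  branch 2 (add ¬(¬c ∧ ¬(a ∨ ((a ∧ b) → (e ↔ b)))), ¬(d ∧ (a ∨ (e ↔ c)))):
    ¬(¬c ∧ ¬(a ∨ ((a ∧ b) → (e ↔ b)))): β-rule — branch into ¬¬c  //  ¬¬(a ∨ ((a ∧ b) → (e ↔ b))).
      branch 2.1 (add ¬¬c):
        ¬(d ∧ (a ∨ (e ↔ c))): β-rule — branch into ¬d  //  ¬(a ∨ (e ↔ c)).
          branch 2.1.1 (add ¬d):
            ○ open, literals {c=1, d=0}.
          branch 2.1.2 (add ¬(a ∨ (e ↔ c))):
            ¬(a ∨ (e ↔ c)): α-rule — add ¬a, ¬(e ↔ c).
            ¬(e ↔ c): β-rule — branch into e, ¬c  //  ¬e, c.
              branch 2.1.2.1 (add e, ¬c):
                × closes — contains both c and ¬c.
              branch 2.1.2.2 (add ¬e, c):
                ○ open, literals {a=0, c=1, e=0}.
      branch 2.2 (add ¬¬(a ∨ ((a ∧ b) → (e ↔ b)))):
        ¬(d ∧ (a ∨ (e ↔ c))): β-rule — branch into ¬d  //  ¬(a ∨ (e ↔ c)).
          branch 2.2.1 (add ¬d):
            ¬¬(a ∨ ((a ∧ b) → (e ↔ b))): β-rule — branch into a  //  ((a ∧ b) → (e ↔ b)).
              branch 2.2.1.1 (add a):
                ○ open, literals {a=1, d=0}.
              branch 2.2.1.2 (add ((a ∧ b) → (e ↔ b))):
                ((a ∧ b) → (e ↔ b)): β-rule — branch into ¬(a ∧ b)  //  (e ↔ b).
                  branch 2.2.1.2.1 (add ¬(a ∧ b)):
                    ¬(a ∧ b): β-rule — branch into ¬a  //  ¬b.
                      branch 2.2.1.2.1.1 (add ¬a):
                        ○ open, literals {a=0, d=0}.
                      branch 2.2.1.2.1.2 (add ¬b):
                        ○ open, literals {b=0, d=0}.
                  branch 2.2.1.2.2 (add (e ↔ b)):
                    (e ↔ b): β-rule — branch into e, b  //  ¬e, ¬b.
                      branch 2.2.1.2.2.1 (add e, b):
                        ○ open, literals {b=1, d=0, e=1}.
                      branch 2.2.1.2.2.2 (add ¬e, ¬b):
                        ○ open, literals {b=0, d=0, e=0}.
          branch 2.2.2 (add ¬(a ∨ (e ↔ c))):
            ¬(a ∨ (e ↔ c)): α-rule — add ¬a, ¬(e ↔ c).
            ¬¬(a ∨ ((a ∧ b) → (e ↔ b))): β-rule — branch into a  //  ((a ∧ b) → (e ↔ b)).
              branch 2.2.2.1 (add a):
                × closes — contains both a and ¬a.
              branch 2.2.2.2 (add ((a ∧ b) → (e ↔ b))):
                ¬(e ↔ c): β-rule — branch into e, ¬c  //  ¬e, c.
                  branch 2.2.2.2.1 (add e, ¬c):
                    ((a ∧ b) → (e ↔ b)): β-rule — branch into ¬(a ∧ b)  //  (e ↔ b).
                      branch 2.2.2.2.1.1 (add ¬(a ∧ b)):
                        ¬(a ∧ b): β-rule — branch into ¬a  //  ¬b.
                          branch 2.2.2.2.1.1.1 (add ¬a):
                            ○ open, literals {a=0, c=0, e=1}.
                          branch 2.2.2.2.1.1.2 (add ¬b):
                            ○ open, literals {a=0, b=0, c=0, e=1}.
                      branch 2.2.2.2.1.2 (add (e ↔ b)):
                        (e ↔ b): β-rule — branch into e, b  //  ¬e, ¬b.
                          branch 2.2.2.2.1.2.1 (add e, b):
                            ○ open, literals {a=0, b=1, c=0, e=1}.
                          branch 2.2.2.2.1.2.2 (add ¬e, ¬b):
                            × closes — contains both e and ¬e.
                  branch 2.2.2.2.2 (add ¬e, c):
                    ((a ∧ b) → (e ↔ b)): β-rule — branch into ¬(a ∧ b)  //  (e ↔ b).
                      branch 2.2.2.2.2.1 (add ¬(a ∧ b)):
                        ¬(a ∧ b): β-rule — branch into ¬a  //  ¬b.
                          branch 2.2.2.2.2.1.1 (add ¬a):
                            ○ open, literals {a=0, c=1, e=0}.
                          branch 2.2.2.2.2.1.2 (add ¬b):
                            ○ open, literals {a=0, b=0, c=1, e=0}.
                      branch 2.2.2.2.2.2 (add (e ↔ b)):
                        (e ↔ b): β-rule — branch into e, b  //  ¬e, ¬b.
                          branch 2.2.2.2.2.2.1 (add e, b):
                            × closes — contains both e and ¬e.
                          branch 2.2.2.2.2.2.2 (add ¬e, ¬b):
                            ○ open, literals {a=0, b=0, c=1, e=0}.
5 branches closed, 13 open.
Each open branch fixes some atoms; the unmentioned ones are free. Counting distinct full assignments: branch {c=1, d=0} (a, b, e) contributes 8 new; branch {a=0, c=1, e=0} (b, d) contributes 2 new; branch {a=1, d=0} (b, c, e) contributes 4 new; branch {a=0, d=0} (b, c, e) contributes 4 new; branch {b=0, d=0} (a, c, e) contributes 0 new; branch {b=1, d=0, e=1} (a, c) contributes 0 new; branch {b=0, d=0, e=0} (a, c) contributes 0 new; branch {a=0, c=0, e=1} (b, d) contributes 2 new; branch {a=0, b=0, c=0, e=1} (d) contributes 0 new; branch {a=0, b=1, c=0, e=1} (d) contributes 0 new; branch {a=0, c=1, e=0} (b, d) contributes 0 new; branch {a=0, b=0, c=1, e=0} (d) contributes 0 new; branch {a=0, b=0, c=1, e=0} (d) contributes 0 new. Total: 20.

20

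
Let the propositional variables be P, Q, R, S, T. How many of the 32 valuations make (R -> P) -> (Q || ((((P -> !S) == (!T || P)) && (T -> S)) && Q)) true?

20

Initial set: {((R -> P) -> (Q || ((((P -> !S) == (!T || P)) && (T -> S)) && Q)))}.
((R -> P) -> (Q || ((((P -> !S) == (!T || P)) && (T -> S)) && Q))): β-rule — branch into !(R -> P)  //  (Q || ((((P -> !S) == (!T || P)) && (T -> S)) && Q)).
  branch 1 (add !(R -> P)):
    !(R -> P): α-rule — add R, !P.
    ○ open, literals {P=F, R=T}.
  branch 2 (add (Q || ((((P -> !S) == (!T || P)) && (T -> S)) && Q))):
    (Q || ((((P -> !S) == (!T || P)) && (T -> S)) && Q)): β-rule — branch into Q  //  ((((P -> !S) == (!T || P)) && (T -> S)) && Q).
      branch 2.1 (add Q):
        ○ open, literals {Q=T}.
      branch 2.2 (add ((((P -> !S) == (!T || P)) && (T -> S)) && Q)):
        ((((P -> !S) == (!T || P)) && (T -> S)) && Q): α-rule — add (((P -> !S) == (!T || P)) && (T -> S)), Q.
        (((P -> !S) == (!T || P)) && (T -> S)): α-rule — add ((P -> !S) == (!T || P)), (T -> S).
        ((P -> !S) == (!T || P)): β-rule — branch into (P -> !S), (!T || P)  //  !(P -> !S), !(!T || P).
          branch 2.2.1 (add (P -> !S), (!T || P)):
            (T -> S): β-rule — branch into !T  //  S.
              branch 2.2.1.1 (add !T):
                (P -> !S): β-rule — branch into !P  //  !S.
                  branch 2.2.1.1.1 (add !P):
                    (!T || P): β-rule — branch into !T  //  P.
                      branch 2.2.1.1.1.1 (add !T):
                        ○ open, literals {P=F, Q=T, T=F}.
                      branch 2.2.1.1.1.2 (add P):
                        × closes — contains both P and !P.
                  branch 2.2.1.1.2 (add !S):
                    (!T || P): β-rule — branch into !T  //  P.
                      branch 2.2.1.1.2.1 (add !T):
                        ○ open, literals {Q=T, S=F, T=F}.
                      branch 2.2.1.1.2.2 (add P):
                        ○ open, literals {P=T, Q=T, S=F, T=F}.
              branch 2.2.1.2 (add S):
                (P -> !S): β-rule — branch into !P  //  !S.
                  branch 2.2.1.2.1 (add !P):
                    (!T || P): β-rule — branch into !T  //  P.
                      branch 2.2.1.2.1.1 (add !T):
                        ○ open, literals {P=F, Q=T, S=T, T=F}.
                      branch 2.2.1.2.1.2 (add P):
                        × closes — contains both P and !P.
                  branch 2.2.1.2.2 (add !S):
                    × closes — contains both S and !S.
          branch 2.2.2 (add !(P -> !S), !(!T || P)):
            !(P -> !S): α-rule — add P, !!S.
            !(!T || P): α-rule — add !!T, !P.
            × closes — contains both P and !P.
4 branches closed, 6 open.
Each open branch fixes some atoms; the unmentioned ones are free. Counting distinct full assignments: branch {P=F, R=T} (Q, S, T) contributes 8 new; branch {Q=T} (P, R, S, T) contributes 12 new; branch {P=F, Q=T, T=F} (R, S) contributes 0 new; branch {Q=T, S=F, T=F} (P, R) contributes 0 new; branch {P=T, Q=T, S=F, T=F} (R) contributes 0 new; branch {P=F, Q=T, S=T, T=F} (R) contributes 0 new. Total: 20.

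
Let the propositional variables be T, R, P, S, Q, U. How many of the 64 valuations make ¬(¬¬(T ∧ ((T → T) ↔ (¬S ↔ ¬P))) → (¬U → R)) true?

Initial set: {T ¬(¬¬(T ∧ ((T → T) ↔ (¬S ↔ ¬P))) → (¬U → R))}.
T ¬(¬¬(T ∧ ((T → T) ↔ (¬S ↔ ¬P))) → (¬U → R)): α-rule — add T ¬¬(T ∧ ((T → T) ↔ (¬S ↔ ¬P))), F (¬U → R).
T ¬¬(T ∧ ((T → T) ↔ (¬S ↔ ¬P))): drop double negation, giving T (T ∧ ((T → T) ↔ (¬S ↔ ¬P))).
F (¬U → R): α-rule — add T ¬U, F R.
T (T ∧ ((T → T) ↔ (¬S ↔ ¬P))): α-rule — add T T, T ((T → T) ↔ (¬S ↔ ¬P)).
T ((T → T) ↔ (¬S ↔ ¬P)): β-rule — branch into T (T → T), T (¬S ↔ ¬P)  //  F (T → T), F (¬S ↔ ¬P).
  branch 1 (add T (T → T), T (¬S ↔ ¬P)):
    T (T → T): β-rule — branch into F T  //  T T.
      branch 1.1 (add F T):
        × closes — contains both T and ¬T.
      branch 1.2 (add T T):
        T (¬S ↔ ¬P): β-rule — branch into T ¬S, T ¬P  //  F ¬S, F ¬P.
          branch 1.2.1 (add T ¬S, T ¬P):
            ○ open, literals {P=false, R=false, S=false, T=true, U=false}.
          branch 1.2.2 (add F ¬S, F ¬P):
            ○ open, literals {P=true, R=false, S=true, T=true, U=false}.
  branch 2 (add F (T → T), F (¬S ↔ ¬P)):
    F (T → T): α-rule — add T T, F T.
    × closes — contains both T and ¬T.
2 branches closed, 2 open.
Each open branch fixes some atoms; the unmentioned ones are free. Counting distinct full assignments: branch {P=false, R=false, S=false, T=true, U=false} (Q) contributes 2 new; branch {P=true, R=false, S=true, T=true, U=false} (Q) contributes 2 new. Total: 4.

4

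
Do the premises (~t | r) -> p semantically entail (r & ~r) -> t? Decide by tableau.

Yes

Initial set: {T ((~t | r) -> p); F ((r & ~r) -> t)}.
F ((r & ~r) -> t): α-rule — add T (r & ~r), F t.
T (r & ~r): α-rule — add T r, T ~r.
× closes — contains both r and ~r.
All 1 branch closes.
Every branch closed, so the premises entail the conclusion.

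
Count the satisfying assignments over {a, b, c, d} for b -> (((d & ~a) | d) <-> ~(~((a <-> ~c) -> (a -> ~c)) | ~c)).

Initial set: {(b -> (((d & ~a) | d) <-> ~(~((a <-> ~c) -> (a -> ~c)) | ~c)))}.
(b -> (((d & ~a) | d) <-> ~(~((a <-> ~c) -> (a -> ~c)) | ~c))): β-rule — branch into ~b  //  (((d & ~a) | d) <-> ~(~((a <-> ~c) -> (a -> ~c)) | ~c)).
  branch 1 (add ~b):
    ○ open, literals {b=false}.
  branch 2 (add (((d & ~a) | d) <-> ~(~((a <-> ~c) -> (a -> ~c)) | ~c))):
    (((d & ~a) | d) <-> ~(~((a <-> ~c) -> (a -> ~c)) | ~c)): β-rule — branch into ((d & ~a) | d), ~(~((a <-> ~c) -> (a -> ~c)) | ~c)  //  ~((d & ~a) | d), ~~(~((a <-> ~c) -> (a -> ~c)) | ~c).
      branch 2.1 (add ((d & ~a) | d), ~(~((a <-> ~c) -> (a -> ~c)) | ~c)):
        ~(~((a <-> ~c) -> (a -> ~c)) | ~c): α-rule — add ~~((a <-> ~c) -> (a -> ~c)), ~~c.
        ((d & ~a) | d): β-rule — branch into (d & ~a)  //  d.
          branch 2.1.1 (add (d & ~a)):
            (d & ~a): α-rule — add d, ~a.
            ~~((a <-> ~c) -> (a -> ~c)): β-rule — branch into ~(a <-> ~c)  //  (a -> ~c).
              branch 2.1.1.1 (add ~(a <-> ~c)):
                ~(a <-> ~c): β-rule — branch into a, ~~c  //  ~a, ~c.
                  branch 2.1.1.1.1 (add a, ~~c):
                    × closes — contains both a and ~a.
                  branch 2.1.1.1.2 (add ~a, ~c):
                    × closes — contains both c and ~c.
              branch 2.1.1.2 (add (a -> ~c)):
                (a -> ~c): β-rule — branch into ~a  //  ~c.
                  branch 2.1.1.2.1 (add ~a):
                    ○ open, literals {a=false, c=true, d=true}.
                  branch 2.1.1.2.2 (add ~c):
                    × closes — contains both c and ~c.
          branch 2.1.2 (add d):
            ~~((a <-> ~c) -> (a -> ~c)): β-rule — branch into ~(a <-> ~c)  //  (a -> ~c).
              branch 2.1.2.1 (add ~(a <-> ~c)):
                ~(a <-> ~c): β-rule — branch into a, ~~c  //  ~a, ~c.
                  branch 2.1.2.1.1 (add a, ~~c):
                    ○ open, literals {a=true, c=true, d=true}.
                  branch 2.1.2.1.2 (add ~a, ~c):
                    × closes — contains both c and ~c.
              branch 2.1.2.2 (add (a -> ~c)):
                (a -> ~c): β-rule — branch into ~a  //  ~c.
                  branch 2.1.2.2.1 (add ~a):
                    ○ open, literals {a=false, c=true, d=true}.
                  branch 2.1.2.2.2 (add ~c):
                    × closes — contains both c and ~c.
      branch 2.2 (add ~((d & ~a) | d), ~~(~((a <-> ~c) -> (a -> ~c)) | ~c)):
        ~((d & ~a) | d): α-rule — add ~(d & ~a), ~d.
        ~~(~((a <-> ~c) -> (a -> ~c)) | ~c): β-rule — branch into ~((a <-> ~c) -> (a -> ~c))  //  ~c.
          branch 2.2.1 (add ~((a <-> ~c) -> (a -> ~c))):
            ~((a <-> ~c) -> (a -> ~c)): α-rule — add (a <-> ~c), ~(a -> ~c).
            ~(a -> ~c): α-rule — add a, ~~c.
            ~(d & ~a): β-rule — branch into ~d  //  ~~a.
              branch 2.2.1.1 (add ~d):
                (a <-> ~c): β-rule — branch into a, ~c  //  ~a, ~~c.
                  branch 2.2.1.1.1 (add a, ~c):
                    × closes — contains both c and ~c.
                  branch 2.2.1.1.2 (add ~a, ~~c):
                    × closes — contains both a and ~a.
              branch 2.2.1.2 (add ~~a):
                (a <-> ~c): β-rule — branch into a, ~c  //  ~a, ~~c.
                  branch 2.2.1.2.1 (add a, ~c):
                    × closes — contains both c and ~c.
                  branch 2.2.1.2.2 (add ~a, ~~c):
                    × closes — contains both a and ~a.
          branch 2.2.2 (add ~c):
            ~(d & ~a): β-rule — branch into ~d  //  ~~a.
              branch 2.2.2.1 (add ~d):
                ○ open, literals {c=false, d=false}.
              branch 2.2.2.2 (add ~~a):
                ○ open, literals {a=true, c=false, d=false}.
9 branches closed, 6 open.
Each open branch fixes some atoms; the unmentioned ones are free. Counting distinct full assignments: branch {b=false} (a, c, d) contributes 8 new; branch {a=false, c=true, d=true} (b) contributes 1 new; branch {a=true, c=true, d=true} (b) contributes 1 new; branch {a=false, c=true, d=true} (b) contributes 0 new; branch {c=false, d=false} (a, b) contributes 2 new; branch {a=true, c=false, d=false} (b) contributes 0 new. Total: 12.

12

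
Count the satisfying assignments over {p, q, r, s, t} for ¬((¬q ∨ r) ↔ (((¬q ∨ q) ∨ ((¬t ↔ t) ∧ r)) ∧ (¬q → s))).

16

Initial set: {T ¬((¬q ∨ r) ↔ (((¬q ∨ q) ∨ ((¬t ↔ t) ∧ r)) ∧ (¬q → s)))}.
T ¬((¬q ∨ r) ↔ (((¬q ∨ q) ∨ ((¬t ↔ t) ∧ r)) ∧ (¬q → s))): β-rule — branch into T (¬q ∨ r), F (((¬q ∨ q) ∨ ((¬t ↔ t) ∧ r)) ∧ (¬q → s))  //  F (¬q ∨ r), T (((¬q ∨ q) ∨ ((¬t ↔ t) ∧ r)) ∧ (¬q → s)).
  branch 1 (add T (¬q ∨ r), F (((¬q ∨ q) ∨ ((¬t ↔ t) ∧ r)) ∧ (¬q → s))):
    T (¬q ∨ r): β-rule — branch into T ¬q  //  T r.
      branch 1.1 (add T ¬q):
        F (((¬q ∨ q) ∨ ((¬t ↔ t) ∧ r)) ∧ (¬q → s)): β-rule — branch into F ((¬q ∨ q) ∨ ((¬t ↔ t) ∧ r))  //  F (¬q → s).
          branch 1.1.1 (add F ((¬q ∨ q) ∨ ((¬t ↔ t) ∧ r))):
            F ((¬q ∨ q) ∨ ((¬t ↔ t) ∧ r)): α-rule — add F (¬q ∨ q), F ((¬t ↔ t) ∧ r).
            F (¬q ∨ q): α-rule — add F ¬q, F q.
            × closes — contains both q and ¬q.
          branch 1.1.2 (add F (¬q → s)):
            F (¬q → s): α-rule — add T ¬q, F s.
            ○ open, literals {q=0, s=0}.
      branch 1.2 (add T r):
        F (((¬q ∨ q) ∨ ((¬t ↔ t) ∧ r)) ∧ (¬q → s)): β-rule — branch into F ((¬q ∨ q) ∨ ((¬t ↔ t) ∧ r))  //  F (¬q → s).
          branch 1.2.1 (add F ((¬q ∨ q) ∨ ((¬t ↔ t) ∧ r))):
            F ((¬q ∨ q) ∨ ((¬t ↔ t) ∧ r)): α-rule — add F (¬q ∨ q), F ((¬t ↔ t) ∧ r).
            F (¬q ∨ q): α-rule — add F ¬q, F q.
            × closes — contains both q and ¬q.
          branch 1.2.2 (add F (¬q → s)):
            F (¬q → s): α-rule — add T ¬q, F s.
            ○ open, literals {q=0, r=1, s=0}.
  branch 2 (add F (¬q ∨ r), T (((¬q ∨ q) ∨ ((¬t ↔ t) ∧ r)) ∧ (¬q → s))):
    F (¬q ∨ r): α-rule — add F ¬q, F r.
    T (((¬q ∨ q) ∨ ((¬t ↔ t) ∧ r)) ∧ (¬q → s)): α-rule — add T ((¬q ∨ q) ∨ ((¬t ↔ t) ∧ r)), T (¬q → s).
    T ((¬q ∨ q) ∨ ((¬t ↔ t) ∧ r)): β-rule — branch into T (¬q ∨ q)  //  T ((¬t ↔ t) ∧ r).
      branch 2.1 (add T (¬q ∨ q)):
        T (¬q → s): β-rule — branch into F ¬q  //  T s.
          branch 2.1.1 (add F ¬q):
            T (¬q ∨ q): β-rule — branch into T ¬q  //  T q.
              branch 2.1.1.1 (add T ¬q):
                × closes — contains both q and ¬q.
              branch 2.1.1.2 (add T q):
                ○ open, literals {q=1, r=0}.
          branch 2.1.2 (add T s):
            T (¬q ∨ q): β-rule — branch into T ¬q  //  T q.
              branch 2.1.2.1 (add T ¬q):
                × closes — contains both q and ¬q.
              branch 2.1.2.2 (add T q):
                ○ open, literals {q=1, r=0, s=1}.
      branch 2.2 (add T ((¬t ↔ t) ∧ r)):
        T ((¬t ↔ t) ∧ r): α-rule — add T (¬t ↔ t), T r.
        × closes — contains both r and ¬r.
5 branches closed, 4 open.
Each open branch fixes some atoms; the unmentioned ones are free. Counting distinct full assignments: branch {q=0, s=0} (p, r, t) contributes 8 new; branch {q=0, r=1, s=0} (p, t) contributes 0 new; branch {q=1, r=0} (p, s, t) contributes 8 new; branch {q=1, r=0, s=1} (p, t) contributes 0 new. Total: 16.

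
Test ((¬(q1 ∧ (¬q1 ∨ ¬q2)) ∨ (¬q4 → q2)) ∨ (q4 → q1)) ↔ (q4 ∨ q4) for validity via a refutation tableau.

Not valid

Assume the negation and expand:
Initial set: {F (((¬(q1 ∧ (¬q1 ∨ ¬q2)) ∨ (¬q4 → q2)) ∨ (q4 → q1)) ↔ (q4 ∨ q4))}.
F (((¬(q1 ∧ (¬q1 ∨ ¬q2)) ∨ (¬q4 → q2)) ∨ (q4 → q1)) ↔ (q4 ∨ q4)): β-rule — branch into T ((¬(q1 ∧ (¬q1 ∨ ¬q2)) ∨ (¬q4 → q2)) ∨ (q4 → q1)), F (q4 ∨ q4)  //  F ((¬(q1 ∧ (¬q1 ∨ ¬q2)) ∨ (¬q4 → q2)) ∨ (q4 → q1)), T (q4 ∨ q4).
  branch 1 (add T ((¬(q1 ∧ (¬q1 ∨ ¬q2)) ∨ (¬q4 → q2)) ∨ (q4 → q1)), F (q4 ∨ q4)):
    F (q4 ∨ q4): α-rule — add F q4, F q4.
    T ((¬(q1 ∧ (¬q1 ∨ ¬q2)) ∨ (¬q4 → q2)) ∨ (q4 → q1)): β-rule — branch into T (¬(q1 ∧ (¬q1 ∨ ¬q2)) ∨ (¬q4 → q2))  //  T (q4 → q1).
      branch 1.1 (add T (¬(q1 ∧ (¬q1 ∨ ¬q2)) ∨ (¬q4 → q2))):
        T (¬(q1 ∧ (¬q1 ∨ ¬q2)) ∨ (¬q4 → q2)): β-rule — branch into T ¬(q1 ∧ (¬q1 ∨ ¬q2))  //  T (¬q4 → q2).
          branch 1.1.1 (add T ¬(q1 ∧ (¬q1 ∨ ¬q2))):
            T ¬(q1 ∧ (¬q1 ∨ ¬q2)): β-rule — branch into F q1  //  F (¬q1 ∨ ¬q2).
              branch 1.1.1.1 (add F q1):
                ○ open, literals {q1=0, q4=0}.
              branch 1.1.1.2 (add F (¬q1 ∨ ¬q2)):
                F (¬q1 ∨ ¬q2): α-rule — add F ¬q1, F ¬q2.
                ○ open, literals {q1=1, q2=1, q4=0}.
          branch 1.1.2 (add T (¬q4 → q2)):
            T (¬q4 → q2): β-rule — branch into F ¬q4  //  T q2.
              branch 1.1.2.1 (add F ¬q4):
                × closes — contains both q4 and ¬q4.
              branch 1.1.2.2 (add T q2):
                ○ open, literals {q2=1, q4=0}.
      branch 1.2 (add T (q4 → q1)):
        T (q4 → q1): β-rule — branch into F q4  //  T q1.
          branch 1.2.1 (add F q4):
            ○ open, literals {q4=0}.
          branch 1.2.2 (add T q1):
            ○ open, literals {q1=1, q4=0}.
  branch 2 (add F ((¬(q1 ∧ (¬q1 ∨ ¬q2)) ∨ (¬q4 → q2)) ∨ (q4 → q1)), T (q4 ∨ q4)):
    F ((¬(q1 ∧ (¬q1 ∨ ¬q2)) ∨ (¬q4 → q2)) ∨ (q4 → q1)): α-rule — add F (¬(q1 ∧ (¬q1 ∨ ¬q2)) ∨ (¬q4 → q2)), F (q4 → q1).
    F (¬(q1 ∧ (¬q1 ∨ ¬q2)) ∨ (¬q4 → q2)): α-rule — add F ¬(q1 ∧ (¬q1 ∨ ¬q2)), F (¬q4 → q2).
    F (q4 → q1): α-rule — add T q4, F q1.
    F ¬(q1 ∧ (¬q1 ∨ ¬q2)): α-rule — add T q1, T (¬q1 ∨ ¬q2).
    × closes — contains both q1 and ¬q1.
2 branches closed, 5 open.
An open branch gives a countermodel: q1=0, q4=0 (unmentioned atoms arbitrary); under it the original formula is false.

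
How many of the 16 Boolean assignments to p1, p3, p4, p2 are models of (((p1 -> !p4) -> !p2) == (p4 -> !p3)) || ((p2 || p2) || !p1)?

Initial set: {((((p1 -> !p4) -> !p2) == (p4 -> !p3)) || ((p2 || p2) || !p1))}.
((((p1 -> !p4) -> !p2) == (p4 -> !p3)) || ((p2 || p2) || !p1)): β-rule — branch into (((p1 -> !p4) -> !p2) == (p4 -> !p3))  //  ((p2 || p2) || !p1).
  branch 1 (add (((p1 -> !p4) -> !p2) == (p4 -> !p3))):
    (((p1 -> !p4) -> !p2) == (p4 -> !p3)): β-rule — branch into ((p1 -> !p4) -> !p2), (p4 -> !p3)  //  !((p1 -> !p4) -> !p2), !(p4 -> !p3).
      branch 1.1 (add ((p1 -> !p4) -> !p2), (p4 -> !p3)):
        ((p1 -> !p4) -> !p2): β-rule — branch into !(p1 -> !p4)  //  !p2.
          branch 1.1.1 (add !(p1 -> !p4)):
            !(p1 -> !p4): α-rule — add p1, !!p4.
            (p4 -> !p3): β-rule — branch into !p4  //  !p3.
              branch 1.1.1.1 (add !p4):
                × closes — contains both p4 and !p4.
              branch 1.1.1.2 (add !p3):
                ○ open, literals {p1=true, p3=false, p4=true}.
          branch 1.1.2 (add !p2):
            (p4 -> !p3): β-rule — branch into !p4  //  !p3.
              branch 1.1.2.1 (add !p4):
                ○ open, literals {p2=false, p4=false}.
              branch 1.1.2.2 (add !p3):
                ○ open, literals {p2=false, p3=false}.
      branch 1.2 (add !((p1 -> !p4) -> !p2), !(p4 -> !p3)):
        !((p1 -> !p4) -> !p2): α-rule — add (p1 -> !p4), !!p2.
        !(p4 -> !p3): α-rule — add p4, !!p3.
        (p1 -> !p4): β-rule — branch into !p1  //  !p4.
          branch 1.2.1 (add !p1):
            ○ open, literals {p1=false, p2=true, p3=true, p4=true}.
          branch 1.2.2 (add !p4):
            × closes — contains both p4 and !p4.
  branch 2 (add ((p2 || p2) || !p1)):
    ((p2 || p2) || !p1): β-rule — branch into (p2 || p2)  //  !p1.
      branch 2.1 (add (p2 || p2)):
        (p2 || p2): β-rule — branch into p2  //  p2.
          branch 2.1.1 (add p2):
            ○ open, literals {p2=true}.
          branch 2.1.2 (add p2):
            ○ open, literals {p2=true}.
      branch 2.2 (add !p1):
        ○ open, literals {p1=false}.
2 branches closed, 7 open.
Each open branch fixes some atoms; the unmentioned ones are free. Counting distinct full assignments: branch {p1=true, p3=false, p4=true} (p2) contributes 2 new; branch {p2=false, p4=false} (p1, p3) contributes 4 new; branch {p2=false, p3=false} (p1, p4) contributes 1 new; branch {p1=false, p2=true, p3=true, p4=true} (none free) contributes 1 new; branch {p2=true} (p1, p3, p4) contributes 6 new; branch {p2=true} (p1, p3, p4) contributes 0 new; branch {p1=false} (p3, p4, p2) contributes 1 new. Total: 15.

15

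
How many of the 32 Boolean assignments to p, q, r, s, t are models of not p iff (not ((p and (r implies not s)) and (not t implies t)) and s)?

18

Initial set: {(not p iff (not ((p and (r implies not s)) and (not t implies t)) and s))}.
(not p iff (not ((p and (r implies not s)) and (not t implies t)) and s)): β-rule — branch into not p, (not ((p and (r implies not s)) and (not t implies t)) and s)  //  not not p, not (not ((p and (r implies not s)) and (not t implies t)) and s).
  branch 1 (add not p, (not ((p and (r implies not s)) and (not t implies t)) and s)):
    (not ((p and (r implies not s)) and (not t implies t)) and s): α-rule — add not ((p and (r implies not s)) and (not t implies t)), s.
    not ((p and (r implies not s)) and (not t implies t)): β-rule — branch into not (p and (r implies not s))  //  not (not t implies t).
      branch 1.1 (add not (p and (r implies not s))):
        not (p and (r implies not s)): β-rule — branch into not p  //  not (r implies not s).
          branch 1.1.1 (add not p):
            ○ open, literals {p=0, s=1}.
          branch 1.1.2 (add not (r implies not s)):
            not (r implies not s): α-rule — add r, not not s.
            ○ open, literals {p=0, r=1, s=1}.
      branch 1.2 (add not (not t implies t)):
        not (not t implies t): α-rule — add not t, not t.
        ○ open, literals {p=0, s=1, t=0}.
  branch 2 (add not not p, not (not ((p and (r implies not s)) and (not t implies t)) and s)):
    not (not ((p and (r implies not s)) and (not t implies t)) and s): β-rule — branch into not not ((p and (r implies not s)) and (not t implies t))  //  not s.
      branch 2.1 (add not not ((p and (r implies not s)) and (not t implies t))):
        not not ((p and (r implies not s)) and (not t implies t)): α-rule — add (p and (r implies not s)), (not t implies t).
        (p and (r implies not s)): α-rule — add p, (r implies not s).
        (not t implies t): β-rule — branch into not not t  //  t.
          branch 2.1.1 (add not not t):
            (r implies not s): β-rule — branch into not r  //  not s.
              branch 2.1.1.1 (add not r):
                ○ open, literals {p=1, r=0, t=1}.
              branch 2.1.1.2 (add not s):
                ○ open, literals {p=1, s=0, t=1}.
          branch 2.1.2 (add t):
            (r implies not s): β-rule — branch into not r  //  not s.
              branch 2.1.2.1 (add not r):
                ○ open, literals {p=1, r=0, t=1}.
              branch 2.1.2.2 (add not s):
                ○ open, literals {p=1, s=0, t=1}.
      branch 2.2 (add not s):
        ○ open, literals {p=1, s=0}.
0 branches closed, 8 open.
Each open branch fixes some atoms; the unmentioned ones are free. Counting distinct full assignments: branch {p=0, s=1} (q, r, t) contributes 8 new; branch {p=0, r=1, s=1} (q, t) contributes 0 new; branch {p=0, s=1, t=0} (q, r) contributes 0 new; branch {p=1, r=0, t=1} (q, s) contributes 4 new; branch {p=1, s=0, t=1} (q, r) contributes 2 new; branch {p=1, r=0, t=1} (q, s) contributes 0 new; branch {p=1, s=0, t=1} (q, r) contributes 0 new; branch {p=1, s=0} (q, r, t) contributes 4 new. Total: 18.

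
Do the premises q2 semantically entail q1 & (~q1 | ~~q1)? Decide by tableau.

No

Initial set: {q2; ~(q1 & (~q1 | ~~q1))}.
~(q1 & (~q1 | ~~q1)): β-rule — branch into ~q1  //  ~(~q1 | ~~q1).
  branch 1 (add ~q1):
    ○ open, literals {q1=false, q2=true}.
  branch 2 (add ~(~q1 | ~~q1)):
    ~(~q1 | ~~q1): α-rule — add ~~q1, ~~~q1.
    ~~~q1: drop double negation, giving ~q1.
    × closes — contains both q1 and ~q1.
1 branch closed, 1 open.
An open branch gives a countermodel: q1=false, q2=true (unmentioned atoms arbitrary); the premises hold there but the conclusion fails.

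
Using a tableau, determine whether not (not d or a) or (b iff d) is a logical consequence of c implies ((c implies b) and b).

No

Initial set: {(c implies ((c implies b) and b)); not (not (not d or a) or (b iff d))}.
not (not (not d or a) or (b iff d)): α-rule — add not not (not d or a), not (b iff d).
(c implies ((c implies b) and b)): β-rule — branch into not c  //  ((c implies b) and b).
  branch 1 (add not c):
    not not (not d or a): β-rule — branch into not d  //  a.
      branch 1.1 (add not d):
        not (b iff d): β-rule — branch into b, not d  //  not b, d.
          branch 1.1.1 (add b, not d):
            ○ open, literals {b=true, c=false, d=false}.
          branch 1.1.2 (add not b, d):
            × closes — contains both d and not d.
      branch 1.2 (add a):
        not (b iff d): β-rule — branch into b, not d  //  not b, d.
          branch 1.2.1 (add b, not d):
            ○ open, literals {a=true, b=true, c=false, d=false}.
          branch 1.2.2 (add not b, d):
            ○ open, literals {a=true, b=false, c=false, d=true}.
  branch 2 (add ((c implies b) and b)):
    ((c implies b) and b): α-rule — add (c implies b), b.
    not not (not d or a): β-rule — branch into not d  //  a.
      branch 2.1 (add not d):
        not (b iff d): β-rule — branch into b, not d  //  not b, d.
          branch 2.1.1 (add b, not d):
            (c implies b): β-rule — branch into not c  //  b.
              branch 2.1.1.1 (add not c):
                ○ open, literals {b=true, c=false, d=false}.
              branch 2.1.1.2 (add b):
                ○ open, literals {b=true, d=false}.
          branch 2.1.2 (add not b, d):
            × closes — contains both b and not b.
      branch 2.2 (add a):
        not (b iff d): β-rule — branch into b, not d  //  not b, d.
          branch 2.2.1 (add b, not d):
            (c implies b): β-rule — branch into not c  //  b.
              branch 2.2.1.1 (add not c):
                ○ open, literals {a=true, b=true, c=false, d=false}.
              branch 2.2.1.2 (add b):
                ○ open, literals {a=true, b=true, d=false}.
          branch 2.2.2 (add not b, d):
            × closes — contains both b and not b.
3 branches closed, 7 open.
An open branch gives a countermodel: b=true, c=false, d=false (unmentioned atoms arbitrary); the premises hold there but the conclusion fails.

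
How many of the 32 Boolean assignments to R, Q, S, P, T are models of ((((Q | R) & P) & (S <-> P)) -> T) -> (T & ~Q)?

11

Initial set: {(((((Q | R) & P) & (S <-> P)) -> T) -> (T & ~Q))}.
(((((Q | R) & P) & (S <-> P)) -> T) -> (T & ~Q)): β-rule — branch into ~((((Q | R) & P) & (S <-> P)) -> T)  //  (T & ~Q).
  branch 1 (add ~((((Q | R) & P) & (S <-> P)) -> T)):
    ~((((Q | R) & P) & (S <-> P)) -> T): α-rule — add (((Q | R) & P) & (S <-> P)), ~T.
    (((Q | R) & P) & (S <-> P)): α-rule — add ((Q | R) & P), (S <-> P).
    ((Q | R) & P): α-rule — add (Q | R), P.
    (S <-> P): β-rule — branch into S, P  //  ~S, ~P.
      branch 1.1 (add S, P):
        (Q | R): β-rule — branch into Q  //  R.
          branch 1.1.1 (add Q):
            ○ open, literals {P=true, Q=true, S=true, T=false}.
          branch 1.1.2 (add R):
            ○ open, literals {P=true, R=true, S=true, T=false}.
      branch 1.2 (add ~S, ~P):
        × closes — contains both P and ~P.
  branch 2 (add (T & ~Q)):
    (T & ~Q): α-rule — add T, ~Q.
    ○ open, literals {Q=false, T=true}.
1 branch closed, 3 open.
Each open branch fixes some atoms; the unmentioned ones are free. Counting distinct full assignments: branch {P=true, Q=true, S=true, T=false} (R) contributes 2 new; branch {P=true, R=true, S=true, T=false} (Q) contributes 1 new; branch {Q=false, T=true} (R, S, P) contributes 8 new. Total: 11.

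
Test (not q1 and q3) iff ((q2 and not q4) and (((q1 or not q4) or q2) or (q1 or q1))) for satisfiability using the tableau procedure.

Initial set: {((not q1 and q3) iff ((q2 and not q4) and (((q1 or not q4) or q2) or (q1 or q1))))}.
((not q1 and q3) iff ((q2 and not q4) and (((q1 or not q4) or q2) or (q1 or q1)))): β-rule — branch into (not q1 and q3), ((q2 and not q4) and (((q1 or not q4) or q2) or (q1 or q1)))  //  not (not q1 and q3), not ((q2 and not q4) and (((q1 or not q4) or q2) or (q1 or q1))).
  branch 1 (add (not q1 and q3), ((q2 and not q4) and (((q1 or not q4) or q2) or (q1 or q1)))):
    (not q1 and q3): α-rule — add not q1, q3.
    ((q2 and not q4) and (((q1 or not q4) or q2) or (q1 or q1))): α-rule — add (q2 and not q4), (((q1 or not q4) or q2) or (q1 or q1)).
    (q2 and not q4): α-rule — add q2, not q4.
    (((q1 or not q4) or q2) or (q1 or q1)): β-rule — branch into ((q1 or not q4) or q2)  //  (q1 or q1).
      branch 1.1 (add ((q1 or not q4) or q2)):
        ((q1 or not q4) or q2): β-rule — branch into (q1 or not q4)  //  q2.
          branch 1.1.1 (add (q1 or not q4)):
            (q1 or not q4): β-rule — branch into q1  //  not q4.
              branch 1.1.1.1 (add q1):
                × closes — contains both q1 and not q1.
              branch 1.1.1.2 (add not q4):
                ○ open, literals {q1=0, q2=1, q3=1, q4=0}.
          branch 1.1.2 (add q2):
            ○ open, literals {q1=0, q2=1, q3=1, q4=0}.
      branch 1.2 (add (q1 or q1)):
        (q1 or q1): β-rule — branch into q1  //  q1.
          branch 1.2.1 (add q1):
            × closes — contains both q1 and not q1.
          branch 1.2.2 (add q1):
            × closes — contains both q1 and not q1.
  branch 2 (add not (not q1 and q3), not ((q2 and not q4) and (((q1 or not q4) or q2) or (q1 or q1)))):
    not (not q1 and q3): β-rule — branch into not not q1  //  not q3.
      branch 2.1 (add not not q1):
        not ((q2 and not q4) and (((q1 or not q4) or q2) or (q1 or q1))): β-rule — branch into not (q2 and not q4)  //  not (((q1 or not q4) or q2) or (q1 or q1)).
          branch 2.1.1 (add not (q2 and not q4)):
            not (q2 and not q4): β-rule — branch into not q2  //  not not q4.
              branch 2.1.1.1 (add not q2):
                ○ open, literals {q1=1, q2=0}.
              branch 2.1.1.2 (add not not q4):
                ○ open, literals {q1=1, q4=1}.
          branch 2.1.2 (add not (((q1 or not q4) or q2) or (q1 or q1))):
            not (((q1 or not q4) or q2) or (q1 or q1)): α-rule — add not ((q1 or not q4) or q2), not (q1 or q1).
            not ((q1 or not q4) or q2): α-rule — add not (q1 or not q4), not q2.
            not (q1 or q1): α-rule — add not q1, not q1.
            × closes — contains both q1 and not q1.
      branch 2.2 (add not q3):
        not ((q2 and not q4) and (((q1 or not q4) or q2) or (q1 or q1))): β-rule — branch into not (q2 and not q4)  //  not (((q1 or not q4) or q2) or (q1 or q1)).
          branch 2.2.1 (add not (q2 and not q4)):
            not (q2 and not q4): β-rule — branch into not q2  //  not not q4.
              branch 2.2.1.1 (add not q2):
                ○ open, literals {q2=0, q3=0}.
              branch 2.2.1.2 (add not not q4):
                ○ open, literals {q3=0, q4=1}.
          branch 2.2.2 (add not (((q1 or not q4) or q2) or (q1 or q1))):
            not (((q1 or not q4) or q2) or (q1 or q1)): α-rule — add not ((q1 or not q4) or q2), not (q1 or q1).
            not ((q1 or not q4) or q2): α-rule — add not (q1 or not q4), not q2.
            not (q1 or q1): α-rule — add not q1, not q1.
            not (q1 or not q4): α-rule — add not q1, not not q4.
            ○ open, literals {q1=0, q2=0, q3=0, q4=1}.
4 branches closed, 7 open.
An open branch gives a satisfying assignment: q1=0, q2=1, q3=1, q4=0.

Satisfiable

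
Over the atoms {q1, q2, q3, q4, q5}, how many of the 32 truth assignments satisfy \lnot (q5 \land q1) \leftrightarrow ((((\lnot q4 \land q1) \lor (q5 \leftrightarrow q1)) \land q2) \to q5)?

18

Initial set: {(\lnot (q5 \land q1) \leftrightarrow ((((\lnot q4 \land q1) \lor (q5 \leftrightarrow q1)) \land q2) \to q5))}.
(\lnot (q5 \land q1) \leftrightarrow ((((\lnot q4 \land q1) \lor (q5 \leftrightarrow q1)) \land q2) \to q5)): β-rule — branch into \lnot (q5 \land q1), ((((\lnot q4 \land q1) \lor (q5 \leftrightarrow q1)) \land q2) \to q5)  //  \lnot \lnot (q5 \land q1), \lnot ((((\lnot q4 \land q1) \lor (q5 \leftrightarrow q1)) \land q2) \to q5).
  branch 1 (add \lnot (q5 \land q1), ((((\lnot q4 \land q1) \lor (q5 \leftrightarrow q1)) \land q2) \to q5)):
    \lnot (q5 \land q1): β-rule — branch into \lnot q5  //  \lnot q1.
      branch 1.1 (add \lnot q5):
        ((((\lnot q4 \land q1) \lor (q5 \leftrightarrow q1)) \land q2) \to q5): β-rule — branch into \lnot (((\lnot q4 \land q1) \lor (q5 \leftrightarrow q1)) \land q2)  //  q5.
          branch 1.1.1 (add \lnot (((\lnot q4 \land q1) \lor (q5 \leftrightarrow q1)) \land q2)):
            \lnot (((\lnot q4 \land q1) \lor (q5 \leftrightarrow q1)) \land q2): β-rule — branch into \lnot ((\lnot q4 \land q1) \lor (q5 \leftrightarrow q1))  //  \lnot q2.
              branch 1.1.1.1 (add \lnot ((\lnot q4 \land q1) \lor (q5 \leftrightarrow q1))):
                \lnot ((\lnot q4 \land q1) \lor (q5 \leftrightarrow q1)): α-rule — add \lnot (\lnot q4 \land q1), \lnot (q5 \leftrightarrow q1).
                \lnot (\lnot q4 \land q1): β-rule — branch into \lnot \lnot q4  //  \lnot q1.
                  branch 1.1.1.1.1 (add \lnot \lnot q4):
                    \lnot (q5 \leftrightarrow q1): β-rule — branch into q5, \lnot q1  //  \lnot q5, q1.
                      branch 1.1.1.1.1.1 (add q5, \lnot q1):
                        × closes — contains both q5 and \lnot q5.
                      branch 1.1.1.1.1.2 (add \lnot q5, q1):
                        ○ open, literals {q1=T, q4=T, q5=F}.
                  branch 1.1.1.1.2 (add \lnot q1):
                    \lnot (q5 \leftrightarrow q1): β-rule — branch into q5, \lnot q1  //  \lnot q5, q1.
                      branch 1.1.1.1.2.1 (add q5, \lnot q1):
                        × closes — contains both q5 and \lnot q5.
                      branch 1.1.1.1.2.2 (add \lnot q5, q1):
                        × closes — contains both q1 and \lnot q1.
              branch 1.1.1.2 (add \lnot q2):
                ○ open, literals {q2=F, q5=F}.
          branch 1.1.2 (add q5):
            × closes — contains both q5 and \lnot q5.
      branch 1.2 (add \lnot q1):
        ((((\lnot q4 \land q1) \lor (q5 \leftrightarrow q1)) \land q2) \to q5): β-rule — branch into \lnot (((\lnot q4 \land q1) \lor (q5 \leftrightarrow q1)) \land q2)  //  q5.
          branch 1.2.1 (add \lnot (((\lnot q4 \land q1) \lor (q5 \leftrightarrow q1)) \land q2)):
            \lnot (((\lnot q4 \land q1) \lor (q5 \leftrightarrow q1)) \land q2): β-rule — branch into \lnot ((\lnot q4 \land q1) \lor (q5 \leftrightarrow q1))  //  \lnot q2.
              branch 1.2.1.1 (add \lnot ((\lnot q4 \land q1) \lor (q5 \leftrightarrow q1))):
                \lnot ((\lnot q4 \land q1) \lor (q5 \leftrightarrow q1)): α-rule — add \lnot (\lnot q4 \land q1), \lnot (q5 \leftrightarrow q1).
                \lnot (\lnot q4 \land q1): β-rule — branch into \lnot \lnot q4  //  \lnot q1.
                  branch 1.2.1.1.1 (add \lnot \lnot q4):
                    \lnot (q5 \leftrightarrow q1): β-rule — branch into q5, \lnot q1  //  \lnot q5, q1.
                      branch 1.2.1.1.1.1 (add q5, \lnot q1):
                        ○ open, literals {q1=F, q4=T, q5=T}.
                      branch 1.2.1.1.1.2 (add \lnot q5, q1):
                        × closes — contains both q1 and \lnot q1.
                  branch 1.2.1.1.2 (add \lnot q1):
                    \lnot (q5 \leftrightarrow q1): β-rule — branch into q5, \lnot q1  //  \lnot q5, q1.
                      branch 1.2.1.1.2.1 (add q5, \lnot q1):
                        ○ open, literals {q1=F, q5=T}.
                      branch 1.2.1.1.2.2 (add \lnot q5, q1):
                        × closes — contains both q1 and \lnot q1.
              branch 1.2.1.2 (add \lnot q2):
                ○ open, literals {q1=F, q2=F}.
          branch 1.2.2 (add q5):
            ○ open, literals {q1=F, q5=T}.
  branch 2 (add \lnot \lnot (q5 \land q1), \lnot ((((\lnot q4 \land q1) \lor (q5 \leftrightarrow q1)) \land q2) \to q5)):
    \lnot \lnot (q5 \land q1): α-rule — add q5, q1.
    \lnot ((((\lnot q4 \land q1) \lor (q5 \leftrightarrow q1)) \land q2) \to q5): α-rule — add (((\lnot q4 \land q1) \lor (q5 \leftrightarrow q1)) \land q2), \lnot q5.
    × closes — contains both q5 and \lnot q5.
7 branches closed, 6 open.
Each open branch fixes some atoms; the unmentioned ones are free. Counting distinct full assignments: branch {q1=T, q4=T, q5=F} (q2, q3) contributes 4 new; branch {q2=F, q5=F} (q1, q3, q4) contributes 6 new; branch {q1=F, q4=T, q5=T} (q2, q3) contributes 4 new; branch {q1=F, q5=T} (q2, q3, q4) contributes 4 new; branch {q1=F, q2=F} (q3, q4, q5) contributes 0 new; branch {q1=F, q5=T} (q2, q3, q4) contributes 0 new. Total: 18.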